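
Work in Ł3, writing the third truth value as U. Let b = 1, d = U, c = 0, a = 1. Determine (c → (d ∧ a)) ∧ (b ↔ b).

d ∧ a = U ∧ 1 = U
c → (d ∧ a) = 0 → U = 1
b ↔ b = 1 ↔ 1 = 1
(c → (d ∧ a)) ∧ (b ↔ b) = 1 ∧ 1 = 1

1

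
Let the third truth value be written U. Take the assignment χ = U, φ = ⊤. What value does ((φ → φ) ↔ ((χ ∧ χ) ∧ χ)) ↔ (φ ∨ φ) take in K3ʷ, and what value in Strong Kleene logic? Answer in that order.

In K3ʷ: φ → φ = ⊤ → ⊤ = ⊤
χ ∧ χ = U ∧ U = U
(χ ∧ χ) ∧ χ = U ∧ U = U
(φ → φ) ↔ ((χ ∧ χ) ∧ χ) = ⊤ ↔ U = U
φ ∨ φ = ⊤ ∨ ⊤ = ⊤
((φ → φ) ↔ ((χ ∧ χ) ∧ χ)) ↔ (φ ∨ φ) = U ↔ ⊤ = U
In Strong Kleene logic: φ → φ = ⊤ → ⊤ = ⊤
χ ∧ χ = U ∧ U = U
(χ ∧ χ) ∧ χ = U ∧ U = U
(φ → φ) ↔ ((χ ∧ χ) ∧ χ) = ⊤ ↔ U = U
φ ∨ φ = ⊤ ∨ ⊤ = ⊤
((φ → φ) ↔ ((χ ∧ χ) ∧ χ)) ↔ (φ ∨ φ) = U ↔ ⊤ = U

U; U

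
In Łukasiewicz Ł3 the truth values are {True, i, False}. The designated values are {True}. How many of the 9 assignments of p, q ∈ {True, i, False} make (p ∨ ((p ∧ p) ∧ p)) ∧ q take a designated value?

Designated under: (p=True, q=True).

1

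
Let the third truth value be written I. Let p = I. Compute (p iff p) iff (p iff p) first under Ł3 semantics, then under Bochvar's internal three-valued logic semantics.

In Ł3: p iff p = I iff I = 1  [1 − |½−½|]
p iff p = I iff I = 1
(p iff p) iff (p iff p) = 1 iff 1 = 1
In Bochvar's internal three-valued logic: p iff p = I iff I = I
p iff p = I iff I = I
(p iff p) iff (p iff p) = I iff I = I
They differ because Ł3 and Bochvar's internal three-valued logic treat I differently under the binary connectives.

1; I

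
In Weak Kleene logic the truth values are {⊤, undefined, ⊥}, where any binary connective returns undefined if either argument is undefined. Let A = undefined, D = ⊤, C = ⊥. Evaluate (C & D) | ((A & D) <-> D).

C & D = ⊥ & ⊤ = ⊥
A & D = undefined & ⊤ = undefined
(A & D) <-> D = undefined <-> ⊤ = undefined
(C & D) | ((A & D) <-> D) = ⊥ | undefined = undefined

undefined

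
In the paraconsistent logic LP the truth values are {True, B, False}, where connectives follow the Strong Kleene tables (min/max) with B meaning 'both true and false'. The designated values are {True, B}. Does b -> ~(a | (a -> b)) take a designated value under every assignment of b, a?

Countermodel: b=True, a=True gives False, which is not designated.

No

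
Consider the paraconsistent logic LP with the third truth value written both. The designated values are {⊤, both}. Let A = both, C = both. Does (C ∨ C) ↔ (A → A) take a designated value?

C ∨ C = both ∨ both = both
A → A = both → both = both  [¬both ∨ both]
(C ∨ C) ↔ (A → A) = both ↔ both = both
both ∈ {⊤, both}.

Yes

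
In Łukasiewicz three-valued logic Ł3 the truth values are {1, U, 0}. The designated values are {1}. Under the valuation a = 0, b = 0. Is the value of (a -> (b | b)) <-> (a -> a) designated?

Yes

b | b = 0 | 0 = 0
a -> (b | b) = 0 -> 0 = 1
a -> a = 0 -> 0 = 1
(a -> (b | b)) <-> (a -> a) = 1 <-> 1 = 1
1 ∈ {1}.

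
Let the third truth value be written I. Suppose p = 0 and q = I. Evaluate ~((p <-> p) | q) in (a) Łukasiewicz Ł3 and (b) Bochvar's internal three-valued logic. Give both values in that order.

0; I

In Łukasiewicz Ł3: p <-> p = 0 <-> 0 = 1
(p <-> p) | q = 1 | I = 1
~((p <-> p) | q) = ~1 = 0
In Bochvar's internal three-valued logic: p <-> p = 0 <-> 0 = 1
(p <-> p) | q = 1 | I = I
~((p <-> p) | q) = ~I = I
They differ because Łukasiewicz Ł3 and Bochvar's internal three-valued logic treat I differently under the binary connectives.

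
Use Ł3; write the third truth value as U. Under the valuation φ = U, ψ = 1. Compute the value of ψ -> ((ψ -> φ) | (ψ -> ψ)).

ψ -> φ = 1 -> U = U
ψ -> ψ = 1 -> 1 = 1
(ψ -> φ) | (ψ -> ψ) = U | 1 = 1
ψ -> ((ψ -> φ) | (ψ -> ψ)) = 1 -> 1 = 1

1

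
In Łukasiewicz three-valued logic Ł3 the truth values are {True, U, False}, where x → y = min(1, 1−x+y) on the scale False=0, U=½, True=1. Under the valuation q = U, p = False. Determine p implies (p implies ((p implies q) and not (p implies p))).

True

p implies q = False implies U = True  [min(1, 1−0+½)]
p implies p = False implies False = True
not (p implies p) = not True = False
(p implies q) and not (p implies p) = True and False = False
p implies ((p implies q) and not (p implies p)) = False implies False = True
p implies (p implies ((p implies q) and not (p implies p))) = False implies True = True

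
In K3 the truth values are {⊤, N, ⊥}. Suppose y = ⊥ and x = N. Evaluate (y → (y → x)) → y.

⊥

y → x = ⊥ → N = ⊤
y → (y → x) = ⊥ → ⊤ = ⊤
(y → (y → x)) → y = ⊤ → ⊥ = ⊥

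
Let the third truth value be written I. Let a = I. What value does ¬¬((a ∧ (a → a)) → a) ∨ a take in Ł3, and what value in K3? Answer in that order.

⊤; I

In Ł3: a → a = I → I = ⊤  [min(1, 1−½+½)]
a ∧ (a → a) = I ∧ ⊤ = I
(a ∧ (a → a)) → a = I → I = ⊤
¬((a ∧ (a → a)) → a) = ¬⊤ = ⊥
¬¬((a ∧ (a → a)) → a) = ¬⊥ = ⊤
¬¬((a ∧ (a → a)) → a) ∨ a = ⊤ ∨ I = ⊤
In K3: a → a = I → I = I  [¬I ∨ I]
a ∧ (a → a) = I ∧ I = I
(a ∧ (a → a)) → a = I → I = I
¬((a ∧ (a → a)) → a) = ¬I = I
¬¬((a ∧ (a → a)) → a) = ¬I = I
¬¬((a ∧ (a → a)) → a) ∨ a = I ∨ I = I
They differ because Ł3 and K3 treat I differently under implication.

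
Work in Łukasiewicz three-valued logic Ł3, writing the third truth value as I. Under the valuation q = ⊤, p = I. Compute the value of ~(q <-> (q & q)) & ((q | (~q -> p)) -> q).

⊥

q & q = ⊤ & ⊤ = ⊤
q <-> (q & q) = ⊤ <-> ⊤ = ⊤
~(q <-> (q & q)) = ~⊤ = ⊥
~q = ~⊤ = ⊥
~q -> p = ⊥ -> I = ⊤
q | (~q -> p) = ⊤ | ⊤ = ⊤
(q | (~q -> p)) -> q = ⊤ -> ⊤ = ⊤
~(q <-> (q & q)) & ((q | (~q -> p)) -> q) = ⊥ & ⊤ = ⊥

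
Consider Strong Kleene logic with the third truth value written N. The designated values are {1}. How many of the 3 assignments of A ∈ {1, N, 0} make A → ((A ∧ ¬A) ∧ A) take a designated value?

1

A=1: 0 ·
A=N: N ·
A=0: 1 ✓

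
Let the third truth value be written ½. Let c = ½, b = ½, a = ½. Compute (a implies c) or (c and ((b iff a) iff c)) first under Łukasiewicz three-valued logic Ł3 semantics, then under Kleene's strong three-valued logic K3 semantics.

In Łukasiewicz three-valued logic Ł3: a implies c = ½ implies ½ = true  [min(1, 1−½+½)]
b iff a = ½ iff ½ = true
(b iff a) iff c = true iff ½ = ½
c and ((b iff a) iff c) = ½ and ½ = ½
(a implies c) or (c and ((b iff a) iff c)) = true or ½ = true
In Kleene's strong three-valued logic K3: a implies c = ½ implies ½ = ½  [not ½ or ½]
b iff a = ½ iff ½ = ½
(b iff a) iff c = ½ iff ½ = ½
c and ((b iff a) iff c) = ½ and ½ = ½
(a implies c) or (c and ((b iff a) iff c)) = ½ or ½ = ½
They differ because Łukasiewicz three-valued logic Ł3 and Kleene's strong three-valued logic K3 treat ½ differently under implication.

true; ½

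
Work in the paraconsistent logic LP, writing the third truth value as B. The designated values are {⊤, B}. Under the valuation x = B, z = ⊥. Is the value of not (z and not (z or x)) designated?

z or x = ⊥ or B = B
not (z or x) = not B = B
z and not (z or x) = ⊥ and B = ⊥
not (z and not (z or x)) = not ⊥ = ⊤
⊤ ∈ {⊤, B}.

Yes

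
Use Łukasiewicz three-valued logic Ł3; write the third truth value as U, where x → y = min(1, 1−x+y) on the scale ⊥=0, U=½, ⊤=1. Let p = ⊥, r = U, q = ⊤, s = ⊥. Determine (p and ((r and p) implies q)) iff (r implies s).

U

r and p = U and ⊥ = ⊥
(r and p) implies q = ⊥ implies ⊤ = ⊤
p and ((r and p) implies q) = ⊥ and ⊤ = ⊥
r implies s = U implies ⊥ = U  [min(1, 1−½+0)]
(p and ((r and p) implies q)) iff (r implies s) = ⊥ iff U = U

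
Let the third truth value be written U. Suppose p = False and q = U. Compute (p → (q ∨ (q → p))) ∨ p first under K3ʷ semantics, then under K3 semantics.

U; True

In K3ʷ: q → p = U → False = U  [any arg is the third value ⇒ result is the third value]
q ∨ (q → p) = U ∨ U = U
p → (q ∨ (q → p)) = False → U = U
(p → (q ∨ (q → p))) ∨ p = U ∨ False = U
In K3: q → p = U → False = U  [¬U ∨ False]
q ∨ (q → p) = U ∨ U = U
p → (q ∨ (q → p)) = False → U = True
(p → (q ∨ (q → p))) ∨ p = True ∨ False = True
They differ because K3ʷ and K3 treat U differently under the binary connectives.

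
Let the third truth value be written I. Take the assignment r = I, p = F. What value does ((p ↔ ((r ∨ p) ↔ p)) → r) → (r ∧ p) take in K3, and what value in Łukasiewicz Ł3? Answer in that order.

I; F

In K3: r ∨ p = I ∨ F = I
(r ∨ p) ↔ p = I ↔ F = I
p ↔ ((r ∨ p) ↔ p) = F ↔ I = I
(p ↔ ((r ∨ p) ↔ p)) → r = I → I = I
r ∧ p = I ∧ F = F
((p ↔ ((r ∨ p) ↔ p)) → r) → (r ∧ p) = I → F = I
In Łukasiewicz Ł3: r ∨ p = I ∨ F = I
(r ∨ p) ↔ p = I ↔ F = I  [1 − |½−0|]
p ↔ ((r ∨ p) ↔ p) = F ↔ I = I
(p ↔ ((r ∨ p) ↔ p)) → r = I → I = T
r ∧ p = I ∧ F = F
((p ↔ ((r ∨ p) ↔ p)) → r) → (r ∧ p) = T → F = F
They differ because K3 and Łukasiewicz Ł3 treat I differently under implication.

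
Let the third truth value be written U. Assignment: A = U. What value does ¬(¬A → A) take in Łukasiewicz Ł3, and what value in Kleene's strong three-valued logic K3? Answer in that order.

False; U

In Łukasiewicz Ł3: ¬A = ¬U = U
¬A → A = U → U = True  [min(1, 1−½+½)]
¬(¬A → A) = ¬True = False
In Kleene's strong three-valued logic K3: ¬A = ¬U = U
¬A → A = U → U = U  [¬U ∨ U]
¬(¬A → A) = ¬U = U
They differ because Łukasiewicz Ł3 and Kleene's strong three-valued logic K3 treat U differently under implication.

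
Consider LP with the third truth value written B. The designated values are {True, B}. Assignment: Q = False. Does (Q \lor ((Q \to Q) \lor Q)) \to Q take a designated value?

Q \to Q = False \to False = True
(Q \to Q) \lor Q = True \lor False = True
Q \lor ((Q \to Q) \lor Q) = False \lor True = True
(Q \lor ((Q \to Q) \lor Q)) \to Q = True \to False = False
False ∉ {True, B}.

No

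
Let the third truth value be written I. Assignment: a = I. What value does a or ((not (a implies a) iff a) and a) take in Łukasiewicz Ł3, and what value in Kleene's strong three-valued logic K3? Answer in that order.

I; I

In Łukasiewicz Ł3: a implies a = I implies I = T  [min(1, 1−½+½)]
not (a implies a) = not T = F
not (a implies a) iff a = F iff I = I
(not (a implies a) iff a) and a = I and I = I
a or ((not (a implies a) iff a) and a) = I or I = I
In Kleene's strong three-valued logic K3: a implies a = I implies I = I  [not I or I]
not (a implies a) = not I = I
not (a implies a) iff a = I iff I = I
(not (a implies a) iff a) and a = I and I = I
a or ((not (a implies a) iff a) and a) = I or I = I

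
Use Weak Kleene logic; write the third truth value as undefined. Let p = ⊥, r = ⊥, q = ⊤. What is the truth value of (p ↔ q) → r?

⊤

p ↔ q = ⊥ ↔ ⊤ = ⊥
(p ↔ q) → r = ⊥ → ⊥ = ⊤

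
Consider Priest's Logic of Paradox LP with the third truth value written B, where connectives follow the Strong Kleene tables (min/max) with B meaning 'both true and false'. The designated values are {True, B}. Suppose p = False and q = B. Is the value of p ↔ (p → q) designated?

p → q = False → B = True
p ↔ (p → q) = False ↔ True = False
False ∉ {True, B}.

No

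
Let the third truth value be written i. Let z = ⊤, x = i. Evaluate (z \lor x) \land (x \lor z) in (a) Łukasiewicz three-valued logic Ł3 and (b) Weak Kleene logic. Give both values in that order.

⊤; i

In Łukasiewicz three-valued logic Ł3: z \lor x = ⊤ \lor i = ⊤
x \lor z = i \lor ⊤ = ⊤
(z \lor x) \land (x \lor z) = ⊤ \land ⊤ = ⊤
In Weak Kleene logic: z \lor x = ⊤ \lor i = i
x \lor z = i \lor ⊤ = i
(z \lor x) \land (x \lor z) = i \land i = i
They differ because Łukasiewicz three-valued logic Ł3 and Weak Kleene logic treat i differently under the binary connectives.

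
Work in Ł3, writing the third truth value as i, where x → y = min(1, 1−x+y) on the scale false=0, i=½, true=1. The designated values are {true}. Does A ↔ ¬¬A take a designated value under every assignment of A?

Every assignment of A over {true, i, false} gives a value in {true}.
In particular, with A=i: A ↔ ¬¬A = true.

Yes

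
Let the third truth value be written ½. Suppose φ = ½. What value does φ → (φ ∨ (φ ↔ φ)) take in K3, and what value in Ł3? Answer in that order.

½; true

In K3: φ ↔ φ = ½ ↔ ½ = ½
φ ∨ (φ ↔ φ) = ½ ∨ ½ = ½
φ → (φ ∨ (φ ↔ φ)) = ½ → ½ = ½  [¬½ ∨ ½]
In Ł3: φ ↔ φ = ½ ↔ ½ = true
φ ∨ (φ ↔ φ) = ½ ∨ true = true
φ → (φ ∨ (φ ↔ φ)) = ½ → true = true
They differ because K3 and Ł3 treat ½ differently under implication.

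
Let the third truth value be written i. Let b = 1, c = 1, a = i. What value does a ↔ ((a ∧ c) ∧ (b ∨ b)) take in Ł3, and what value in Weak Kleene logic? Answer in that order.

1; i

In Ł3: a ∧ c = i ∧ 1 = i
b ∨ b = 1 ∨ 1 = 1
(a ∧ c) ∧ (b ∨ b) = i ∧ 1 = i
a ↔ ((a ∧ c) ∧ (b ∨ b)) = i ↔ i = 1  [1 − |½−½|]
In Weak Kleene logic: a ∧ c = i ∧ 1 = i
b ∨ b = 1 ∨ 1 = 1
(a ∧ c) ∧ (b ∨ b) = i ∧ 1 = i
a ↔ ((a ∧ c) ∧ (b ∨ b)) = i ↔ i = i
They differ because Ł3 and Weak Kleene logic treat i differently under the binary connectives.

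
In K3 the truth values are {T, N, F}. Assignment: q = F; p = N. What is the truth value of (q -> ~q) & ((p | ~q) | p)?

~q = ~F = T
q -> ~q = F -> T = T
~q = ~F = T
p | ~q = N | T = T
(p | ~q) | p = T | N = T
(q -> ~q) & ((p | ~q) | p) = T & T = T

T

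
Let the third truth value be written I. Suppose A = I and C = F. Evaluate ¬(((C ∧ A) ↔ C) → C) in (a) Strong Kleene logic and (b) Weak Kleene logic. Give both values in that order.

T; I

In Strong Kleene logic: C ∧ A = F ∧ I = F
(C ∧ A) ↔ C = F ↔ F = T
((C ∧ A) ↔ C) → C = T → F = F
¬(((C ∧ A) ↔ C) → C) = ¬F = T
In Weak Kleene logic: C ∧ A = F ∧ I = I
(C ∧ A) ↔ C = I ↔ F = I
((C ∧ A) ↔ C) → C = I → F = I  [any arg is the third value ⇒ result is the third value]
¬(((C ∧ A) ↔ C) → C) = ¬I = I
They differ because Strong Kleene logic and Weak Kleene logic treat I differently under the binary connectives.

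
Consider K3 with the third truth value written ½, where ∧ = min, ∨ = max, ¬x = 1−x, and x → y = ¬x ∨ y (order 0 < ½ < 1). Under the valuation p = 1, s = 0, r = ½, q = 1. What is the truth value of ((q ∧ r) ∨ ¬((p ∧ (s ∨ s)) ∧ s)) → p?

1

q ∧ r = 1 ∧ ½ = ½
s ∨ s = 0 ∨ 0 = 0
p ∧ (s ∨ s) = 1 ∧ 0 = 0
(p ∧ (s ∨ s)) ∧ s = 0 ∧ 0 = 0
¬((p ∧ (s ∨ s)) ∧ s) = ¬0 = 1
(q ∧ r) ∨ ¬((p ∧ (s ∨ s)) ∧ s) = ½ ∨ 1 = 1
((q ∧ r) ∨ ¬((p ∧ (s ∨ s)) ∧ s)) → p = 1 → 1 = 1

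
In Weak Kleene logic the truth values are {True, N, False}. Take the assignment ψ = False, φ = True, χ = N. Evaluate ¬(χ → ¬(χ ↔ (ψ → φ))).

ψ → φ = False → True = True
χ ↔ (ψ → φ) = N ↔ True = N
¬(χ ↔ (ψ → φ)) = ¬N = N
χ → ¬(χ ↔ (ψ → φ)) = N → N = N
¬(χ → ¬(χ ↔ (ψ → φ))) = ¬N = N

N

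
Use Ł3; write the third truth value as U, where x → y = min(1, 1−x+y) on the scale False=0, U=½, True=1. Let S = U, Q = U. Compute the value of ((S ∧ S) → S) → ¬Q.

S ∧ S = U ∧ U = U
(S ∧ S) → S = U → U = True  [min(1, 1−½+½)]
¬Q = ¬U = U
((S ∧ S) → S) → ¬Q = True → U = U

U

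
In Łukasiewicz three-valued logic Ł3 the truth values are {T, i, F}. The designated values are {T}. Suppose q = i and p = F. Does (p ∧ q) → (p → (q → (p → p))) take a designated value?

p ∧ q = F ∧ i = F
p → p = F → F = T
q → (p → p) = i → T = T  [min(1, 1−½+1)]
p → (q → (p → p)) = F → T = T
(p ∧ q) → (p → (q → (p → p))) = F → T = T
T ∈ {T}.

Yes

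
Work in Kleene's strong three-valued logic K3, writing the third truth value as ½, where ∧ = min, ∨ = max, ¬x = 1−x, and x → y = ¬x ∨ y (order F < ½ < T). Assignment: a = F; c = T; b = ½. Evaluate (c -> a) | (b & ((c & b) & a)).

c -> a = T -> F = F
c & b = T & ½ = ½
(c & b) & a = ½ & F = F
b & ((c & b) & a) = ½ & F = F
(c -> a) | (b & ((c & b) & a)) = F | F = F

F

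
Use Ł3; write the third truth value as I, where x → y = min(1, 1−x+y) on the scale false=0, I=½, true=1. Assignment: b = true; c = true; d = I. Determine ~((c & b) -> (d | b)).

false

c & b = true & true = true
d | b = I | true = true
(c & b) -> (d | b) = true -> true = true
~((c & b) -> (d | b)) = ~true = false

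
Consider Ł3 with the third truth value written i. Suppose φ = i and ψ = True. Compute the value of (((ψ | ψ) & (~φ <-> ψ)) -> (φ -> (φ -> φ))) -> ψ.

True

ψ | ψ = True | True = True
~φ = ~i = i
~φ <-> ψ = i <-> True = i  [1 − |½−1|]
(ψ | ψ) & (~φ <-> ψ) = True & i = i
φ -> φ = i -> i = True
φ -> (φ -> φ) = i -> True = True
((ψ | ψ) & (~φ <-> ψ)) -> (φ -> (φ -> φ)) = i -> True = True
(((ψ | ψ) & (~φ <-> ψ)) -> (φ -> (φ -> φ))) -> ψ = True -> True = True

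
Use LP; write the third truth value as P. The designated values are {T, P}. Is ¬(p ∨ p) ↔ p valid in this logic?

No

Countermodel: p=T gives F, which is not designated.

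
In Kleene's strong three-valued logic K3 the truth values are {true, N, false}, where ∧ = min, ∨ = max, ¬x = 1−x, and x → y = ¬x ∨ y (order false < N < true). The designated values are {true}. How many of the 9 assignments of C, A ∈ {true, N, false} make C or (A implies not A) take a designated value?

Of the 9 assignments, 5 give a value in {true}.

5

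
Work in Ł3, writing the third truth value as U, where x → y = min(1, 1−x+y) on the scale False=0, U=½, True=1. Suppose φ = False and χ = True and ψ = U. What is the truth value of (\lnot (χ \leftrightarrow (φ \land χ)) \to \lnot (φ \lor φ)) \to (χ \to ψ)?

U

φ \land χ = False \land True = False
χ \leftrightarrow (φ \land χ) = True \leftrightarrow False = False
\lnot (χ \leftrightarrow (φ \land χ)) = \lnot False = True
φ \lor φ = False \lor False = False
\lnot (φ \lor φ) = \lnot False = True
\lnot (χ \leftrightarrow (φ \land χ)) \to \lnot (φ \lor φ) = True \to True = True
χ \to ψ = True \to U = U  [min(1, 1−1+½)]
(\lnot (χ \leftrightarrow (φ \land χ)) \to \lnot (φ \lor φ)) \to (χ \to ψ) = True \to U = U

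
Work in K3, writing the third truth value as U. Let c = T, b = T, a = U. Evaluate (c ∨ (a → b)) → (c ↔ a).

a → b = U → T = T
c ∨ (a → b) = T ∨ T = T
c ↔ a = T ↔ U = U
(c ∨ (a → b)) → (c ↔ a) = T → U = U

U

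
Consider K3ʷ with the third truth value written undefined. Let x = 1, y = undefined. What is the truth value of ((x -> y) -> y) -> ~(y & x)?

x -> y = 1 -> undefined = undefined  [any arg is the third value ⇒ result is the third value]
(x -> y) -> y = undefined -> undefined = undefined
y & x = undefined & 1 = undefined
~(y & x) = ~undefined = undefined
((x -> y) -> y) -> ~(y & x) = undefined -> undefined = undefined

undefined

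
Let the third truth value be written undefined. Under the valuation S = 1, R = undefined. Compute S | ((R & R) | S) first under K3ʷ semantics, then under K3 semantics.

In K3ʷ: R & R = undefined & undefined = undefined
(R & R) | S = undefined | 1 = undefined
S | ((R & R) | S) = 1 | undefined = undefined
In K3: R & R = undefined & undefined = undefined
(R & R) | S = undefined | 1 = 1
S | ((R & R) | S) = 1 | 1 = 1
They differ because K3ʷ and K3 treat undefined differently under the binary connectives.

undefined; 1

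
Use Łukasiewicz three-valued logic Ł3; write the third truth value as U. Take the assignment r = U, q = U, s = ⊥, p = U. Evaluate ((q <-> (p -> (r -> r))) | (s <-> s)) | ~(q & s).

r -> r = U -> U = ⊤
p -> (r -> r) = U -> ⊤ = ⊤
q <-> (p -> (r -> r)) = U <-> ⊤ = U
s <-> s = ⊥ <-> ⊥ = ⊤
(q <-> (p -> (r -> r))) | (s <-> s) = U | ⊤ = ⊤
q & s = U & ⊥ = ⊥
~(q & s) = ~⊥ = ⊤
((q <-> (p -> (r -> r))) | (s <-> s)) | ~(q & s) = ⊤ | ⊤ = ⊤

⊤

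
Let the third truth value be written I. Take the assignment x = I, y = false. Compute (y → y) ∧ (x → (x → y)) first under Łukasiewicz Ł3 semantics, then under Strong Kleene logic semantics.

true; I

In Łukasiewicz Ł3: y → y = false → false = true
x → y = I → false = I  [min(1, 1−½+0)]
x → (x → y) = I → I = true
(y → y) ∧ (x → (x → y)) = true ∧ true = true
In Strong Kleene logic: y → y = false → false = true
x → y = I → false = I  [¬I ∨ false]
x → (x → y) = I → I = I
(y → y) ∧ (x → (x → y)) = true ∧ I = I
They differ because Łukasiewicz Ł3 and Strong Kleene logic treat I differently under implication.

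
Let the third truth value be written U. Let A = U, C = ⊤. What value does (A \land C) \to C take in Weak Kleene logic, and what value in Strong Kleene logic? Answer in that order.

In Weak Kleene logic: A \land C = U \land ⊤ = U
(A \land C) \to C = U \to ⊤ = U  [any arg is the third value ⇒ result is the third value]
In Strong Kleene logic: A \land C = U \land ⊤ = U
(A \land C) \to C = U \to ⊤ = ⊤  [\lnot U \lor ⊤]
They differ because Weak Kleene logic and Strong Kleene logic treat U differently under the binary connectives.

U; ⊤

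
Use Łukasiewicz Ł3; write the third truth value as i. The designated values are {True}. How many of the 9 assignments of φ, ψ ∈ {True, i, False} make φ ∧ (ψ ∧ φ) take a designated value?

Designated under: (φ=True, ψ=True).

1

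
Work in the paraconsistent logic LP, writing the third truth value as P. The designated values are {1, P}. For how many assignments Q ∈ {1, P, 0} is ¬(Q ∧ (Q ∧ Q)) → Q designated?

Q=1: 1 ✓
Q=P: P ✓
Q=0: 0 ·

2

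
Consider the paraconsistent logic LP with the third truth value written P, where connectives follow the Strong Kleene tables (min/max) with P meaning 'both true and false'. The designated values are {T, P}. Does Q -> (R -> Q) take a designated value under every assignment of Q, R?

Yes

Every assignment of Q, R over {T, P, F} gives a value in {T, P}.
In particular, with Q=P, R=P: Q -> (R -> Q) = P.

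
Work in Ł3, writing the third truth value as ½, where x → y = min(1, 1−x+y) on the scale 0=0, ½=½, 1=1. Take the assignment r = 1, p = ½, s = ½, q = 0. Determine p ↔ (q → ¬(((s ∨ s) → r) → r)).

s ∨ s = ½ ∨ ½ = ½
(s ∨ s) → r = ½ → 1 = 1  [min(1, 1−½+1)]
((s ∨ s) → r) → r = 1 → 1 = 1
¬(((s ∨ s) → r) → r) = ¬1 = 0
q → ¬(((s ∨ s) → r) → r) = 0 → 0 = 1
p ↔ (q → ¬(((s ∨ s) → r) → r)) = ½ ↔ 1 = ½

½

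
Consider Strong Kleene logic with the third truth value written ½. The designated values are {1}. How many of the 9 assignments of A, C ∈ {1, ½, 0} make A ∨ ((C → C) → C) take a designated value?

5

Of the 9 assignments, 5 give a value in {1}.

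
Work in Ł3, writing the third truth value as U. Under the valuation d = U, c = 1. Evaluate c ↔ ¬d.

U

¬d = ¬U = U
c ↔ ¬d = 1 ↔ U = U  [1 − |1−½|]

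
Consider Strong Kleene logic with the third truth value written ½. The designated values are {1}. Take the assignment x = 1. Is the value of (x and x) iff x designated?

Yes

x and x = 1 and 1 = 1
(x and x) iff x = 1 iff 1 = 1
1 ∈ {1}.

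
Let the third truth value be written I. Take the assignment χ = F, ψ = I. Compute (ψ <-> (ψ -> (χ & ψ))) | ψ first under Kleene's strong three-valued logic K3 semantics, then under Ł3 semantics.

I; T

In Kleene's strong three-valued logic K3: χ & ψ = F & I = F
ψ -> (χ & ψ) = I -> F = I  [~I | F]
ψ <-> (ψ -> (χ & ψ)) = I <-> I = I
(ψ <-> (ψ -> (χ & ψ))) | ψ = I | I = I
In Ł3: χ & ψ = F & I = F
ψ -> (χ & ψ) = I -> F = I
ψ <-> (ψ -> (χ & ψ)) = I <-> I = T
(ψ <-> (ψ -> (χ & ψ))) | ψ = T | I = T
They differ because Kleene's strong three-valued logic K3 and Ł3 treat I differently under implication.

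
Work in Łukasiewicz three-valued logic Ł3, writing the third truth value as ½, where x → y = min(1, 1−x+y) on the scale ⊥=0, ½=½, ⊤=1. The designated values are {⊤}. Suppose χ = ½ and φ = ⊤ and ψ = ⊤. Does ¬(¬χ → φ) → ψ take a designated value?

Yes

¬χ = ¬½ = ½
¬χ → φ = ½ → ⊤ = ⊤  [min(1, 1−½+1)]
¬(¬χ → φ) = ¬⊤ = ⊥
¬(¬χ → φ) → ψ = ⊥ → ⊤ = ⊤
⊤ ∈ {⊤}.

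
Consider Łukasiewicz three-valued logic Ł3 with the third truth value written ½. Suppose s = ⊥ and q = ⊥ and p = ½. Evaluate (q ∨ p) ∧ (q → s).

q ∨ p = ⊥ ∨ ½ = ½
q → s = ⊥ → ⊥ = ⊤
(q ∨ p) ∧ (q → s) = ½ ∧ ⊤ = ½

½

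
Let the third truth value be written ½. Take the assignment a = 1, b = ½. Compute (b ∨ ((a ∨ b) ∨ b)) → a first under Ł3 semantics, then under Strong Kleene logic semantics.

In Ł3: a ∨ b = 1 ∨ ½ = 1
(a ∨ b) ∨ b = 1 ∨ ½ = 1
b ∨ ((a ∨ b) ∨ b) = ½ ∨ 1 = 1
(b ∨ ((a ∨ b) ∨ b)) → a = 1 → 1 = 1
In Strong Kleene logic: a ∨ b = 1 ∨ ½ = 1
(a ∨ b) ∨ b = 1 ∨ ½ = 1
b ∨ ((a ∨ b) ∨ b) = ½ ∨ 1 = 1
(b ∨ ((a ∨ b) ∨ b)) → a = 1 → 1 = 1

1; 1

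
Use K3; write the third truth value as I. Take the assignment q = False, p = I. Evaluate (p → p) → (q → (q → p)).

p → p = I → I = I  [¬I ∨ I]
q → p = False → I = True
q → (q → p) = False → True = True
(p → p) → (q → (q → p)) = I → True = True

True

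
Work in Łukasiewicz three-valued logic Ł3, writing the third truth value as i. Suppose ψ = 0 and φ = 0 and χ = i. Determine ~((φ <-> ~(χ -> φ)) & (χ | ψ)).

i

χ -> φ = i -> 0 = i  [min(1, 1−½+0)]
~(χ -> φ) = ~i = i
φ <-> ~(χ -> φ) = 0 <-> i = i
χ | ψ = i | 0 = i
(φ <-> ~(χ -> φ)) & (χ | ψ) = i & i = i
~((φ <-> ~(χ -> φ)) & (χ | ψ)) = ~i = i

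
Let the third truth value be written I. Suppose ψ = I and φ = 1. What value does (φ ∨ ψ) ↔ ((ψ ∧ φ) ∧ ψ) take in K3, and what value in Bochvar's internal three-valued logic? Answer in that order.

In K3: φ ∨ ψ = 1 ∨ I = 1
ψ ∧ φ = I ∧ 1 = I
(ψ ∧ φ) ∧ ψ = I ∧ I = I
(φ ∨ ψ) ↔ ((ψ ∧ φ) ∧ ψ) = 1 ↔ I = I
In Bochvar's internal three-valued logic: φ ∨ ψ = 1 ∨ I = I
ψ ∧ φ = I ∧ 1 = I
(ψ ∧ φ) ∧ ψ = I ∧ I = I
(φ ∨ ψ) ↔ ((ψ ∧ φ) ∧ ψ) = I ↔ I = I

I; I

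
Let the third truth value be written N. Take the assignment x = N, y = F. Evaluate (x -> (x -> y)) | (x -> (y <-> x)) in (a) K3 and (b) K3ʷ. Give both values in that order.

In K3: x -> y = N -> F = N  [~N | F]
x -> (x -> y) = N -> N = N
y <-> x = F <-> N = N
x -> (y <-> x) = N -> N = N
(x -> (x -> y)) | (x -> (y <-> x)) = N | N = N
In K3ʷ: x -> y = N -> F = N  [any arg is the third value ⇒ result is the third value]
x -> (x -> y) = N -> N = N
y <-> x = F <-> N = N
x -> (y <-> x) = N -> N = N
(x -> (x -> y)) | (x -> (y <-> x)) = N | N = N

N; N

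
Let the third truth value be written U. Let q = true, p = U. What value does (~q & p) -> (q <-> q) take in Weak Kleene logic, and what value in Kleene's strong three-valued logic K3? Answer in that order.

U; true

In Weak Kleene logic: ~q = ~true = false
~q & p = false & U = U
q <-> q = true <-> true = true
(~q & p) -> (q <-> q) = U -> true = U  [any arg is the third value ⇒ result is the third value]
In Kleene's strong three-valued logic K3: ~q = ~true = false
~q & p = false & U = false
q <-> q = true <-> true = true
(~q & p) -> (q <-> q) = false -> true = true
They differ because Weak Kleene logic and Kleene's strong three-valued logic K3 treat U differently under the binary connectives.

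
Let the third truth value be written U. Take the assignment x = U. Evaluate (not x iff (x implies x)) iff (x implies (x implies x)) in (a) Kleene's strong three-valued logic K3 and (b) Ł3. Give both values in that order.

In Kleene's strong three-valued logic K3: not x = not U = U
x implies x = U implies U = U  [not U or U]
not x iff (x implies x) = U iff U = U
x implies x = U implies U = U
x implies (x implies x) = U implies U = U
(not x iff (x implies x)) iff (x implies (x implies x)) = U iff U = U
In Ł3: not x = not U = U
x implies x = U implies U = 1
not x iff (x implies x) = U iff 1 = U
x implies x = U implies U = 1
x implies (x implies x) = U implies 1 = 1
(not x iff (x implies x)) iff (x implies (x implies x)) = U iff 1 = U

U; U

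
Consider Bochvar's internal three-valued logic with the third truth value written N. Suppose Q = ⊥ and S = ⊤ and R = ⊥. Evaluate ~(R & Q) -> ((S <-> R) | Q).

R & Q = ⊥ & ⊥ = ⊥
~(R & Q) = ~⊥ = ⊤
S <-> R = ⊤ <-> ⊥ = ⊥
(S <-> R) | Q = ⊥ | ⊥ = ⊥
~(R & Q) -> ((S <-> R) | Q) = ⊤ -> ⊥ = ⊥

⊥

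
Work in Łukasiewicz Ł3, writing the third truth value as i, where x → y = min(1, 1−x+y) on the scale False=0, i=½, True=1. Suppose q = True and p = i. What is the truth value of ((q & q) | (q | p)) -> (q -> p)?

i

q & q = True & True = True
q | p = True | i = True
(q & q) | (q | p) = True | True = True
q -> p = True -> i = i  [min(1, 1−1+½)]
((q & q) | (q | p)) -> (q -> p) = True -> i = i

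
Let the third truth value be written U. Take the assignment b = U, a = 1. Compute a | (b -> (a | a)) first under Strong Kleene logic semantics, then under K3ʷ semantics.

In Strong Kleene logic: a | a = 1 | 1 = 1
b -> (a | a) = U -> 1 = 1
a | (b -> (a | a)) = 1 | 1 = 1
In K3ʷ: a | a = 1 | 1 = 1
b -> (a | a) = U -> 1 = U
a | (b -> (a | a)) = 1 | U = U
They differ because Strong Kleene logic and K3ʷ treat U differently under the binary connectives.

1; U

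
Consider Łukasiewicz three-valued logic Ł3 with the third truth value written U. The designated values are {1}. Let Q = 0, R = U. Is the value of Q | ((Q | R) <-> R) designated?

Q | R = 0 | U = U
(Q | R) <-> R = U <-> U = 1  [1 − |½−½|]
Q | ((Q | R) <-> R) = 0 | 1 = 1
1 ∈ {1}.

Yes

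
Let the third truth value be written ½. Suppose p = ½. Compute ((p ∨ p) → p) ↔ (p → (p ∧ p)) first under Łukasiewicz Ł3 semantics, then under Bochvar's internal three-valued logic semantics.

In Łukasiewicz Ł3: p ∨ p = ½ ∨ ½ = ½
(p ∨ p) → p = ½ → ½ = True  [min(1, 1−½+½)]
p ∧ p = ½ ∧ ½ = ½
p → (p ∧ p) = ½ → ½ = True
((p ∨ p) → p) ↔ (p → (p ∧ p)) = True ↔ True = True
In Bochvar's internal three-valued logic: p ∨ p = ½ ∨ ½ = ½
(p ∨ p) → p = ½ → ½ = ½  [any arg is the third value ⇒ result is the third value]
p ∧ p = ½ ∧ ½ = ½
p → (p ∧ p) = ½ → ½ = ½
((p ∨ p) → p) ↔ (p → (p ∧ p)) = ½ ↔ ½ = ½
They differ because Łukasiewicz Ł3 and Bochvar's internal three-valued logic treat ½ differently under the binary connectives.

True; ½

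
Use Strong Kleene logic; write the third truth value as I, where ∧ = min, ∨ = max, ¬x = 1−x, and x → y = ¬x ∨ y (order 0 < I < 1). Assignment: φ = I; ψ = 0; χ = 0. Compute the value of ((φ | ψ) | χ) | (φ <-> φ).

I

φ | ψ = I | 0 = I
(φ | ψ) | χ = I | 0 = I
φ <-> φ = I <-> I = I
((φ | ψ) | χ) | (φ <-> φ) = I | I = I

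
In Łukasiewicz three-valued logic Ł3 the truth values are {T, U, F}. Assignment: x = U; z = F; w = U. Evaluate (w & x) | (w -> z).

w & x = U & U = U
w -> z = U -> F = U
(w & x) | (w -> z) = U | U = U

U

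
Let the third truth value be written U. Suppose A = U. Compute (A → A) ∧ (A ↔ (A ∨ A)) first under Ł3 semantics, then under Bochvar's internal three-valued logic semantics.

In Ł3: A → A = U → U = true  [min(1, 1−½+½)]
A ∨ A = U ∨ U = U
A ↔ (A ∨ A) = U ↔ U = true
(A → A) ∧ (A ↔ (A ∨ A)) = true ∧ true = true
In Bochvar's internal three-valued logic: A → A = U → U = U  [any arg is the third value ⇒ result is the third value]
A ∨ A = U ∨ U = U
A ↔ (A ∨ A) = U ↔ U = U
(A → A) ∧ (A ↔ (A ∨ A)) = U ∧ U = U
They differ because Ł3 and Bochvar's internal three-valued logic treat U differently under the binary connectives.

true; U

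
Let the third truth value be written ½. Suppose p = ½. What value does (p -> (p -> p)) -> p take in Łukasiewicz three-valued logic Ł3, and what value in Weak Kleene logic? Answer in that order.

In Łukasiewicz three-valued logic Ł3: p -> p = ½ -> ½ = 1  [min(1, 1−½+½)]
p -> (p -> p) = ½ -> 1 = 1
(p -> (p -> p)) -> p = 1 -> ½ = ½
In Weak Kleene logic: p -> p = ½ -> ½ = ½
p -> (p -> p) = ½ -> ½ = ½
(p -> (p -> p)) -> p = ½ -> ½ = ½

½; ½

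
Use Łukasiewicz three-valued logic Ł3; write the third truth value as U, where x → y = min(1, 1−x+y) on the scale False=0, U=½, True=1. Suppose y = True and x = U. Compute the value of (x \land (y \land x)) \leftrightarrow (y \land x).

y \land x = True \land U = U
x \land (y \land x) = U \land U = U
y \land x = True \land U = U
(x \land (y \land x)) \leftrightarrow (y \land x) = U \leftrightarrow U = True  [1 − |½−½|]

True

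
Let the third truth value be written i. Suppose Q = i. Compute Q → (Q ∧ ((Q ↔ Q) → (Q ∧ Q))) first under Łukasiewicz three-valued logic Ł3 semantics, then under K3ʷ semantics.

1; i

In Łukasiewicz three-valued logic Ł3: Q ↔ Q = i ↔ i = 1  [1 − |½−½|]
Q ∧ Q = i ∧ i = i
(Q ↔ Q) → (Q ∧ Q) = 1 → i = i
Q ∧ ((Q ↔ Q) → (Q ∧ Q)) = i ∧ i = i
Q → (Q ∧ ((Q ↔ Q) → (Q ∧ Q))) = i → i = 1
In K3ʷ: Q ↔ Q = i ↔ i = i
Q ∧ Q = i ∧ i = i
(Q ↔ Q) → (Q ∧ Q) = i → i = i
Q ∧ ((Q ↔ Q) → (Q ∧ Q)) = i ∧ i = i
Q → (Q ∧ ((Q ↔ Q) → (Q ∧ Q))) = i → i = i
They differ because Łukasiewicz three-valued logic Ł3 and K3ʷ treat i differently under the binary connectives.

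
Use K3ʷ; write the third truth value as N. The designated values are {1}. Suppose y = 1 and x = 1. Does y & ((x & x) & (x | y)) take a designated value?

x & x = 1 & 1 = 1
x | y = 1 | 1 = 1
(x & x) & (x | y) = 1 & 1 = 1
y & ((x & x) & (x | y)) = 1 & 1 = 1
1 ∈ {1}.

Yes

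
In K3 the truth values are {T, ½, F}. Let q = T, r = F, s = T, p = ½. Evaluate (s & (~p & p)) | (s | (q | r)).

~p = ~½ = ½
~p & p = ½ & ½ = ½
s & (~p & p) = T & ½ = ½
q | r = T | F = T
s | (q | r) = T | T = T
(s & (~p & p)) | (s | (q | r)) = ½ | T = T

T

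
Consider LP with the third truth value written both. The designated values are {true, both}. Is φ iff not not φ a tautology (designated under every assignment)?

Yes

Every assignment of φ over {true, both, false} gives a value in {true, both}.
In particular, with φ=both: φ iff not not φ = both.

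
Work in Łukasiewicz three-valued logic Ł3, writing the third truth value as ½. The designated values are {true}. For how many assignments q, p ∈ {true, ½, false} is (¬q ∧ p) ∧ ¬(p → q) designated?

Designated under: (q=false, p=true).

1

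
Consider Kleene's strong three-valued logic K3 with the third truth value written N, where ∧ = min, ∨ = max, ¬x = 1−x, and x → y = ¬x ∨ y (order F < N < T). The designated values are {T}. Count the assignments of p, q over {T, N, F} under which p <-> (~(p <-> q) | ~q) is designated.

1

Designated under: (p=T, q=F).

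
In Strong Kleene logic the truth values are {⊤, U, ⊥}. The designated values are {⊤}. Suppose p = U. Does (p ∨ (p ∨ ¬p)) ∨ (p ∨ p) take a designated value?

No

¬p = ¬U = U
p ∨ ¬p = U ∨ U = U
p ∨ (p ∨ ¬p) = U ∨ U = U
p ∨ p = U ∨ U = U
(p ∨ (p ∨ ¬p)) ∨ (p ∨ p) = U ∨ U = U
U ∉ {⊤}.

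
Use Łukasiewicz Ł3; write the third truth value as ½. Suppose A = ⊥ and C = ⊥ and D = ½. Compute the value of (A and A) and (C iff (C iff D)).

A and A = ⊥ and ⊥ = ⊥
C iff D = ⊥ iff ½ = ½  [1 − |0−½|]
C iff (C iff D) = ⊥ iff ½ = ½
(A and A) and (C iff (C iff D)) = ⊥ and ½ = ⊥

⊥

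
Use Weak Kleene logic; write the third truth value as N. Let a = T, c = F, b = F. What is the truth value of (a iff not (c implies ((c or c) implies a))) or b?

c or c = F or F = F
(c or c) implies a = F implies T = T
c implies ((c or c) implies a) = F implies T = T
not (c implies ((c or c) implies a)) = not T = F
a iff not (c implies ((c or c) implies a)) = T iff F = F
(a iff not (c implies ((c or c) implies a))) or b = F or F = F

F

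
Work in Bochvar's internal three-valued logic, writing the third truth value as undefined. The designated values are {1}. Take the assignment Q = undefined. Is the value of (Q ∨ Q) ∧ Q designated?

No

Q ∨ Q = undefined ∨ undefined = undefined
(Q ∨ Q) ∧ Q = undefined ∧ undefined = undefined
undefined ∉ {1}.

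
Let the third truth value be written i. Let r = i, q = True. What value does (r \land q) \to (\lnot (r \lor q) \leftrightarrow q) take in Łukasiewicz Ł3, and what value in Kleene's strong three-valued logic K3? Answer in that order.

i; i

In Łukasiewicz Ł3: r \land q = i \land True = i
r \lor q = i \lor True = True
\lnot (r \lor q) = \lnot True = False
\lnot (r \lor q) \leftrightarrow q = False \leftrightarrow True = False
(r \land q) \to (\lnot (r \lor q) \leftrightarrow q) = i \to False = i
In Kleene's strong three-valued logic K3: r \land q = i \land True = i
r \lor q = i \lor True = True
\lnot (r \lor q) = \lnot True = False
\lnot (r \lor q) \leftrightarrow q = False \leftrightarrow True = False
(r \land q) \to (\lnot (r \lor q) \leftrightarrow q) = i \to False = i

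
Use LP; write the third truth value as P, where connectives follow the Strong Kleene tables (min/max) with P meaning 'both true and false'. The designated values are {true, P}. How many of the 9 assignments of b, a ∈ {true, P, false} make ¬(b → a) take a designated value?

Designated under: (b=true, a=P); (b=true, a=false); (b=P, a=P); (b=P, a=false).

4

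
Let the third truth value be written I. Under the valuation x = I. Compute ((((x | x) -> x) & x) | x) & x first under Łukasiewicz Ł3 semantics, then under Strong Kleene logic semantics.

I; I

In Łukasiewicz Ł3: x | x = I | I = I
(x | x) -> x = I -> I = 1  [min(1, 1−½+½)]
((x | x) -> x) & x = 1 & I = I
(((x | x) -> x) & x) | x = I | I = I
((((x | x) -> x) & x) | x) & x = I & I = I
In Strong Kleene logic: x | x = I | I = I
(x | x) -> x = I -> I = I
((x | x) -> x) & x = I & I = I
(((x | x) -> x) & x) | x = I | I = I
((((x | x) -> x) & x) | x) & x = I & I = I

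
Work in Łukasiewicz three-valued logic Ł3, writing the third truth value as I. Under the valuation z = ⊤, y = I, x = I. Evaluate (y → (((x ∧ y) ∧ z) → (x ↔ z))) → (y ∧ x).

I

x ∧ y = I ∧ I = I
(x ∧ y) ∧ z = I ∧ ⊤ = I
x ↔ z = I ↔ ⊤ = I
((x ∧ y) ∧ z) → (x ↔ z) = I → I = ⊤
y → (((x ∧ y) ∧ z) → (x ↔ z)) = I → ⊤ = ⊤
y ∧ x = I ∧ I = I
(y → (((x ∧ y) ∧ z) → (x ↔ z))) → (y ∧ x) = ⊤ → I = I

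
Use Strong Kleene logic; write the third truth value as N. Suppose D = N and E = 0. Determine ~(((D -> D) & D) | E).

D -> D = N -> N = N  [~N | N]
(D -> D) & D = N & N = N
((D -> D) & D) | E = N | 0 = N
~(((D -> D) & D) | E) = ~N = N

N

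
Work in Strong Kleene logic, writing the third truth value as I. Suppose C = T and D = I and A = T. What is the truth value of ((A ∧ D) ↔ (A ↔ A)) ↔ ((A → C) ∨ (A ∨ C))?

A ∧ D = T ∧ I = I
A ↔ A = T ↔ T = T
(A ∧ D) ↔ (A ↔ A) = I ↔ T = I
A → C = T → T = T
A ∨ C = T ∨ T = T
(A → C) ∨ (A ∨ C) = T ∨ T = T
((A ∧ D) ↔ (A ↔ A)) ↔ ((A → C) ∨ (A ∨ C)) = I ↔ T = I

I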